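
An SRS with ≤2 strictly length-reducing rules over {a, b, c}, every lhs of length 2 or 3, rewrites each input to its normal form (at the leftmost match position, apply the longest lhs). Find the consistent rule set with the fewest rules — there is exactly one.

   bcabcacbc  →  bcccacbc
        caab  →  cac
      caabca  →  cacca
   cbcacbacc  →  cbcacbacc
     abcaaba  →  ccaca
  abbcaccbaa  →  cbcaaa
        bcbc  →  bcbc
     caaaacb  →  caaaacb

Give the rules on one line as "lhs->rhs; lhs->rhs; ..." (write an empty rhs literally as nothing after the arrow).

ab->c; ccb->

  | bcabcacbc => bcccacbc
  | caab => cac
  | caabca => cacca
  | cbcacbacc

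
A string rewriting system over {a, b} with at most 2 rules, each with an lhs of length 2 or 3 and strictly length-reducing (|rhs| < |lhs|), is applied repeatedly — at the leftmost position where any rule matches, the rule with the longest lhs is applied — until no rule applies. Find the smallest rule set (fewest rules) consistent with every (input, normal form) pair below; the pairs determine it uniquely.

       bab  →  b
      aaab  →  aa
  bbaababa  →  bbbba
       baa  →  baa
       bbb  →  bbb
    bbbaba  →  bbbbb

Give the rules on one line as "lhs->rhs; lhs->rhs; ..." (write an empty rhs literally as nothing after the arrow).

ab->; aba->bb

  | bab => b
  | aaab => aa
  | bbaababa => bbabbba => bbbba
  | baa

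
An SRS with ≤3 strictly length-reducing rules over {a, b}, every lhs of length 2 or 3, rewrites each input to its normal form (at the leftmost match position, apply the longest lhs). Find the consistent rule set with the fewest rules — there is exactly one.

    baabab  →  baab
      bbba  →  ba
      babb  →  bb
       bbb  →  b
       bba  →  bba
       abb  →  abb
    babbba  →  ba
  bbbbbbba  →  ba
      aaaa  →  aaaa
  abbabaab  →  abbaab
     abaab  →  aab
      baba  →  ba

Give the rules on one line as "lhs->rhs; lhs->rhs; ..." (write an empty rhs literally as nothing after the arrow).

  | baabab => baab
  | bbba => ba
  | babb => bb
  | bbb => b

aba->a; bab->b; bbb->b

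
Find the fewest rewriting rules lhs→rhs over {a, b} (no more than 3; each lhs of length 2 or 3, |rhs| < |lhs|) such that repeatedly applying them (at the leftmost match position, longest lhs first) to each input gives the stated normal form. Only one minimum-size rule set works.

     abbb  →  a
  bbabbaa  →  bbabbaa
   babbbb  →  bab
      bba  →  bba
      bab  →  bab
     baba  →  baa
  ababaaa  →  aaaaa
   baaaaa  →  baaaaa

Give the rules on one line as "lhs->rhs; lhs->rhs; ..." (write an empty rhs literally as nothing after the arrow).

  | abbb => a
  | bbabbaa
  | babbbb => bab
  | bba

aba->aa; bbb->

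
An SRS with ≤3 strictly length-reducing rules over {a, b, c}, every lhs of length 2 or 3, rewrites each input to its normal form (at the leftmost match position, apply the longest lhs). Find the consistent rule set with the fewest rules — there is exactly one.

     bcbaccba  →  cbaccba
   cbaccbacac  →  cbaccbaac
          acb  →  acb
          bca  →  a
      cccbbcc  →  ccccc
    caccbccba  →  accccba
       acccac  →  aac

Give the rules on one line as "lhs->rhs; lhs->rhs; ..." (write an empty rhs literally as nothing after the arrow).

bc->c; ca->a

  | bcbaccba => cbaccba
  | cbaccbacac => cbaccbaac
  | acb
  | bca => ca => a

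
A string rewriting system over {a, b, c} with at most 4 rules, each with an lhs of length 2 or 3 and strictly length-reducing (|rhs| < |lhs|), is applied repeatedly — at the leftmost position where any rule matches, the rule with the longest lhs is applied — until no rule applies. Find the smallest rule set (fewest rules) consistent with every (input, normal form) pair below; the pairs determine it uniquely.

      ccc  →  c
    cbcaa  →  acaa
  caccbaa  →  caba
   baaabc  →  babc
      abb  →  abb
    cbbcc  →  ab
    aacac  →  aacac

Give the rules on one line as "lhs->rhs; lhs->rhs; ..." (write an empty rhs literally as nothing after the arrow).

  | ccc => c
  | cbcaa => acaa
  | caccbaa => cabaa => caba
  | baaabc => baabc => babc

baa->ba; cb->a; cc->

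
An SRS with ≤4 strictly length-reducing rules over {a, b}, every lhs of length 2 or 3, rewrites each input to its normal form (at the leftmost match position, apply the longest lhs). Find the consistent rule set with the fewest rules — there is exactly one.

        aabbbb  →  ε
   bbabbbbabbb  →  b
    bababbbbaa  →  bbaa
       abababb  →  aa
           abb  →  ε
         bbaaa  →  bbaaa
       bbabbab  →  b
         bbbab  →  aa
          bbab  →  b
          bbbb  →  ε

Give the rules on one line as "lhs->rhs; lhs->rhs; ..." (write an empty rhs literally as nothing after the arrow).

ab->a; abb->; bab->; bbb->ab

  | aabbbb => abb => ε
  | bbabbbbabbb => bbbbabbb => abbabbb => abbb => b
  | bababbbbaa => abbbbaa => bbaa
  | abababb => aababb => aaabb => aa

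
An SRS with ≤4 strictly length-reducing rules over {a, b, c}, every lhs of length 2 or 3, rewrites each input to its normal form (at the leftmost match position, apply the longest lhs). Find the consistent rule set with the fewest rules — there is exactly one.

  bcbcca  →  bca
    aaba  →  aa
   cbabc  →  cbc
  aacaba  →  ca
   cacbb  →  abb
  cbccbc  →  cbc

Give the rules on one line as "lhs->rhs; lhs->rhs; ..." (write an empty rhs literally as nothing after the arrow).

  | bcbcca => bcbaa => bca
  | aaba => aa
  | cbabc => cbc
  | aacaba => acaba => caba => ca

ac->c; ba->; cc->a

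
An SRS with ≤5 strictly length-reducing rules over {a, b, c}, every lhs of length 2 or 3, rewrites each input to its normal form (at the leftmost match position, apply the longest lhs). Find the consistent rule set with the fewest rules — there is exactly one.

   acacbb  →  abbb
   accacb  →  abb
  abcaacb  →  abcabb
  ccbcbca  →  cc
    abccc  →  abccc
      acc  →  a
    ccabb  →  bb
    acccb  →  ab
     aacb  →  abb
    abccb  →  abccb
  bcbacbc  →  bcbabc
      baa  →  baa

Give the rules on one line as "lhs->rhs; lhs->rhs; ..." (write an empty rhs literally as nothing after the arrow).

aac->ab; ac->a; cbc->cc; cca->

  | acacbb => aacbb => abbb
  | accacb => acacb => aacb => abb
  | abcaacb => abcabb
  | ccbcbca => cccbca => cccca => cc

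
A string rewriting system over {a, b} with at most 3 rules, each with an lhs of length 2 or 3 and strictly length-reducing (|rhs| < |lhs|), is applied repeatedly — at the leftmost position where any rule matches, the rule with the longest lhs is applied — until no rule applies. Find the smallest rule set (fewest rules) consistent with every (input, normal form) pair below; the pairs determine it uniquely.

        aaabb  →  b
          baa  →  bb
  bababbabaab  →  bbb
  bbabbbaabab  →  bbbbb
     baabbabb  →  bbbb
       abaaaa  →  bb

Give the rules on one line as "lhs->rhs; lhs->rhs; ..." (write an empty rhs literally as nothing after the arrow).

aa->b; ab->; abb->

  | aaabb => babb => b
  | baa => bb
  | bababbabaab => babbabaab => babaab => baab => bbb
  | bbabbbaabab => bbbaabab => bbbbbab => bbbbb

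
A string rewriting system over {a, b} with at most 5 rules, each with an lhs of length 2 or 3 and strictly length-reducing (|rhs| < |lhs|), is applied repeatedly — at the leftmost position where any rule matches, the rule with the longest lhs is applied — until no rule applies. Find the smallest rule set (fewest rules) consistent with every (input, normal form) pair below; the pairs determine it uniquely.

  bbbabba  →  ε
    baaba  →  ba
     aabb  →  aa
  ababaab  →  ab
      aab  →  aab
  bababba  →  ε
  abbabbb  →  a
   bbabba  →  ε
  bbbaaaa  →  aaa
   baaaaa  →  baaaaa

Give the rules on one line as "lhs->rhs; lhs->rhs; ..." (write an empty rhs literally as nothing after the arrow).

  | bbbabba => bbabba => bba => ε
  | baaba => babb => ba
  | aabb => aa
  | ababaab => bbbaab => bbaab => ab

aba->bb; bb->; bba->; bbb->bb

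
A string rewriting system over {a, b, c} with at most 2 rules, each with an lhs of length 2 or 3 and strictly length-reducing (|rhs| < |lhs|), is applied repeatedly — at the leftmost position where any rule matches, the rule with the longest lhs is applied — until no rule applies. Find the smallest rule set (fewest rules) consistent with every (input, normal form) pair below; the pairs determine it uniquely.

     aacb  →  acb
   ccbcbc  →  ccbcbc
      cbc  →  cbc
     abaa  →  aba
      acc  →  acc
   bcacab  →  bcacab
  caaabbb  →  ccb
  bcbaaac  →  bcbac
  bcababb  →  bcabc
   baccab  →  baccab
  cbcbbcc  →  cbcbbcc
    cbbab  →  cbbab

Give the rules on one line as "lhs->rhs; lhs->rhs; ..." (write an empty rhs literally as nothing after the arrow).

  | aacb => acb
  | ccbcbc
  | cbc
  | abaa => aba

aa->a; abb->c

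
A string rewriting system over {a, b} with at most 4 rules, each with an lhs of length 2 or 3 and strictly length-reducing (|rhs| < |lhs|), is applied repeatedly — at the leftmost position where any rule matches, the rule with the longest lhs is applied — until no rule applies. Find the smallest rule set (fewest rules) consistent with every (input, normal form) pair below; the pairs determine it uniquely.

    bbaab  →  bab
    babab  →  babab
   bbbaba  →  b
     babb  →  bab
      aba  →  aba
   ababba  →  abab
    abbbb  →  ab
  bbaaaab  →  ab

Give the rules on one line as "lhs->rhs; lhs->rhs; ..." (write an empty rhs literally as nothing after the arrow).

baa->; bb->b; bba->b

  | bbaab => bab
  | babab
  | bbbaba => bbaba => bba => b
  | babb => bab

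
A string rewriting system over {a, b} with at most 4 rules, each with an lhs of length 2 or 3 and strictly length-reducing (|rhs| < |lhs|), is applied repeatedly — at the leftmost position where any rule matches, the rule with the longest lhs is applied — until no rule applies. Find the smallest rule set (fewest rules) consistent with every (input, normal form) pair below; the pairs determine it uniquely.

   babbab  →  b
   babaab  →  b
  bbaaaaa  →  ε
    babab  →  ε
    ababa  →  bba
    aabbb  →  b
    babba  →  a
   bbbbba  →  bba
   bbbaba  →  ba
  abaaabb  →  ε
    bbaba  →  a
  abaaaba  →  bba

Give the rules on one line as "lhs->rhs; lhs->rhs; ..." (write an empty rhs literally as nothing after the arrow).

aa->b; aaa->; ab->b; bbb->

  | babbab => bbbab => ab => b
  | babaab => bbaab => bbbb => b
  | bbaaaaa => bbaa => bbb => ε
  | babab => bbab => bbb => ε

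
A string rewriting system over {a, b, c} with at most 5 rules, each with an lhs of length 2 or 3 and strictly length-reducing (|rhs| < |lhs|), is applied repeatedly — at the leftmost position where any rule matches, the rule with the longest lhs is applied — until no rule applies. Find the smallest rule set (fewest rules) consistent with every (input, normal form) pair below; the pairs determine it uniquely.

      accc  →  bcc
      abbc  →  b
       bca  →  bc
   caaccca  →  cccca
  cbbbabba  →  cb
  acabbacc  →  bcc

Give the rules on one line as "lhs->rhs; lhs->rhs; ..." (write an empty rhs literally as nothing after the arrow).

  | accc => bcc
  | abbc => ac => b
  | bca => bc
  | caaccca => cccca

aa->; ac->b; bb->; bca->bc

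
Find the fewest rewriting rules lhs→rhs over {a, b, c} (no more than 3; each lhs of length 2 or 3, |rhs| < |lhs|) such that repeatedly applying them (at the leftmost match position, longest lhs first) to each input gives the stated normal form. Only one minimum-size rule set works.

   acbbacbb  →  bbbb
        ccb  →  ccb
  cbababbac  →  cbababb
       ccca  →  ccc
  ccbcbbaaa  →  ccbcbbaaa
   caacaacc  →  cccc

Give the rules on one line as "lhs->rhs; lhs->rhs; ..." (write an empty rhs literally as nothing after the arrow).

  | acbbacbb => bbacbb => bbbb
  | ccb
  | cbababbac => cbababb
  | ccca => ccc

ac->; ca->c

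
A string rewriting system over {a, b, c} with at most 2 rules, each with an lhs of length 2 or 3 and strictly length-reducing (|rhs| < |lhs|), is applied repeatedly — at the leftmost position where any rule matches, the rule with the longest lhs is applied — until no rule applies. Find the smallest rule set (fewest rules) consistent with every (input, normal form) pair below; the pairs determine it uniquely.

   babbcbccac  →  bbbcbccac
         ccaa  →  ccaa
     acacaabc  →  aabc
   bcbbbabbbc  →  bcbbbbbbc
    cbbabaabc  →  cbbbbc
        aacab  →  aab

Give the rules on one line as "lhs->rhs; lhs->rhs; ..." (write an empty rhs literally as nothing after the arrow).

aca->a; ba->b

  | babbcbccac => bbbcbccac
  | ccaa
  | acacaabc => acaabc => aabc
  | bcbbbabbbc => bcbbbbbbc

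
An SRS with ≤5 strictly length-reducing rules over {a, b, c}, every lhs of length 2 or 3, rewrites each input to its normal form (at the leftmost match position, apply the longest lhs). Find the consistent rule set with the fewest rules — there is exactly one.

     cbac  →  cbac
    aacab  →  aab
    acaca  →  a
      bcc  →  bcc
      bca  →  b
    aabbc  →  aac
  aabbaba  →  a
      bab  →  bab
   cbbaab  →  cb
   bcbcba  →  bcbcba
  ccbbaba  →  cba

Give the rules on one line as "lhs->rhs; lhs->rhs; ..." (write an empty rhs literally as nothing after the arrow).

aaa->b; bb->; ca->; caa->c

  | cbac
  | aacab => aab
  | acaca => aca => a
  | bcc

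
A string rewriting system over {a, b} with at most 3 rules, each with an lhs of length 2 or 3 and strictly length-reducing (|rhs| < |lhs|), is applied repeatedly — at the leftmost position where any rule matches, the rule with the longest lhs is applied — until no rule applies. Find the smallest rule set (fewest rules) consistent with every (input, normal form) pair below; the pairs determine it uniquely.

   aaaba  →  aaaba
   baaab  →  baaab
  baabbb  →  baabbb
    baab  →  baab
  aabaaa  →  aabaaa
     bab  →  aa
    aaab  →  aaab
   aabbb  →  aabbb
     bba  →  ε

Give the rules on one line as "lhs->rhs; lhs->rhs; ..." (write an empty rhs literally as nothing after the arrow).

bab->aa; bba->

  | aaaba
  | baaab
  | baabbb
  | baab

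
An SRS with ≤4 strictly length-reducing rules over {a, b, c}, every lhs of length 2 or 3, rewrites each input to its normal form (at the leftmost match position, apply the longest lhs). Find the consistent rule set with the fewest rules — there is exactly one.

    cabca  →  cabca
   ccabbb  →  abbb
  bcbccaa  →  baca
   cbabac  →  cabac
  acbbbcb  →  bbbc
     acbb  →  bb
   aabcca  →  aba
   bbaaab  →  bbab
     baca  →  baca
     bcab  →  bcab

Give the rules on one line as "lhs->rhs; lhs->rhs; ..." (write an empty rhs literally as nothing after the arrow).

aa->a; acb->b; cb->c; cc->a

  | cabca
  | ccabbb => aabbb => abbb
  | bcbccaa => bcccaa => bacaa => baca
  | cbabac => cabac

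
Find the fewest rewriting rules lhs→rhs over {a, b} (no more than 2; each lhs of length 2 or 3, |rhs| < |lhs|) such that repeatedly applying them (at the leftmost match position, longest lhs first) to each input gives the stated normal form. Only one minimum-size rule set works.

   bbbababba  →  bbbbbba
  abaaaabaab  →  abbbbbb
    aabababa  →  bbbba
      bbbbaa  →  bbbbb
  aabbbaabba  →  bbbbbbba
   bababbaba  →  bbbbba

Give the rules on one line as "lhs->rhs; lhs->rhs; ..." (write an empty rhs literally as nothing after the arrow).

  | bbbababba => bbbbabba => bbbbbba
  | abaaaabaab => abbaabaab => abbbbaab => abbbbbb
  | aabababa => bbababa => bbbaba => bbbba
  | bbbbaa => bbbbb

aa->b; bab->bb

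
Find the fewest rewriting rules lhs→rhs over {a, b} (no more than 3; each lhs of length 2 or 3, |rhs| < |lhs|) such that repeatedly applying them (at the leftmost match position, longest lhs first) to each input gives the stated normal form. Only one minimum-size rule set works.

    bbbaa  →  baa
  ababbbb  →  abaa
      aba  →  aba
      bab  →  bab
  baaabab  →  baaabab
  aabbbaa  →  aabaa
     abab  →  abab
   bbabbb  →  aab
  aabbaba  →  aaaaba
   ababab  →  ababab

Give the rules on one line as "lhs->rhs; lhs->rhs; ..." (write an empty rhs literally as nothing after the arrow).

  | bbbaa => baa
  | ababbbb => ababb => abaa
  | aba
  | bab

bb->a; bbb->b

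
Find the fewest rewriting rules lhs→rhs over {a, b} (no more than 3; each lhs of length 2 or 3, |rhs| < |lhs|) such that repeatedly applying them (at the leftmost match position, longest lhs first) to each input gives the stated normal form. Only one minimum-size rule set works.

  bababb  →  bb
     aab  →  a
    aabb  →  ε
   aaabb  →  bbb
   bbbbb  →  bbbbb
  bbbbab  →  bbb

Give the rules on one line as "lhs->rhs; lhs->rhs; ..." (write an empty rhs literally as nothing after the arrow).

aaa->b; ab->; bba->

  | bababb => babb => bb
  | aab => a
  | aabb => ab => ε
  | aaabb => bbb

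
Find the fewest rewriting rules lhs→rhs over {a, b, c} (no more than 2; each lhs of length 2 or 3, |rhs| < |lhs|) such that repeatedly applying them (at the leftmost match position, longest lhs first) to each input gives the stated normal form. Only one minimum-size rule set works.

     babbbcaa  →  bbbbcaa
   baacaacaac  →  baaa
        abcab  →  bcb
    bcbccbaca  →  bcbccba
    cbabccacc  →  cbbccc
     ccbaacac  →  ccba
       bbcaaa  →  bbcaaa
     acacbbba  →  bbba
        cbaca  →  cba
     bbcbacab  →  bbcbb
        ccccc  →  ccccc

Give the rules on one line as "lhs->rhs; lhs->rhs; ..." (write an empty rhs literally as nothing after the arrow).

  | babbbcaa => bbbbcaa
  | baacaacaac => baaacaac => baaaac => baaa
  | abcab => bcab => bcb
  | bcbccbaca => bcbccba

ab->b; ac->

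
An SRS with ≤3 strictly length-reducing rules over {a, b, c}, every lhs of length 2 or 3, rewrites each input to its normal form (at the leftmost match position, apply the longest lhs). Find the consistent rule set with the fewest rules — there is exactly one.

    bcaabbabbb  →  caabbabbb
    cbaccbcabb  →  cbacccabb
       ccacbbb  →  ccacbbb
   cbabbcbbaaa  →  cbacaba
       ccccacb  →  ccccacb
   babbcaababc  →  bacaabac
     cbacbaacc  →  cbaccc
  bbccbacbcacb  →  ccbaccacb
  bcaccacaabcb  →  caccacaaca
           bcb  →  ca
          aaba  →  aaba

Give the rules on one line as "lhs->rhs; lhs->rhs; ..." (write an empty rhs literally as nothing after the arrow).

  | bcaabbabbb => caabbabbb
  | cbaccbcabb => cbacccabb
  | ccacbbb
  | cbabbcbbaaa => cbabcabaaa => cbacabaaa => cbacaba

baa->b; bc->c; bcb->ca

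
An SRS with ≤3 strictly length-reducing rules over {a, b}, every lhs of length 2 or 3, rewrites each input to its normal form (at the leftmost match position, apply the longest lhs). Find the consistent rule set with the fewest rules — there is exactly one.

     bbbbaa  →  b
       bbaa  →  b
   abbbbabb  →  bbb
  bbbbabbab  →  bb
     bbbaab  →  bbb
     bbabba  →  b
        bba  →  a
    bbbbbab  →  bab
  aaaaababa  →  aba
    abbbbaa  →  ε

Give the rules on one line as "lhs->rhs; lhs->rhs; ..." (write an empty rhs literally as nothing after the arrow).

aa->b; aaa->; bba->a

  | bbbbaa => bbaa => aa => b
  | bbaa => aa => b
  | abbbbabb => abbabb => aabb => bbb
  | bbbbabbab => bbabbab => abbab => aab => bb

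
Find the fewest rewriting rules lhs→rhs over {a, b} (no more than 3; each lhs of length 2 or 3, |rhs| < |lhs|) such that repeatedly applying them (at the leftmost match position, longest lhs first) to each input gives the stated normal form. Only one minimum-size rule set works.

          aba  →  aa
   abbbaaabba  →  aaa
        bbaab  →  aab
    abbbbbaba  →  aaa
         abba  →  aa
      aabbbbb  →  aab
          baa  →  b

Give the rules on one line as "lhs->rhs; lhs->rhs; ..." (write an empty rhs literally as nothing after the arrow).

  | aba => aa
  | abbbaaabba => abaaabba => ababba => aabba => aaa
  | bbaab => aab
  | abbbbbaba => abbbaba => ababa => aaba => aaa

ba->a; baa->b; bb->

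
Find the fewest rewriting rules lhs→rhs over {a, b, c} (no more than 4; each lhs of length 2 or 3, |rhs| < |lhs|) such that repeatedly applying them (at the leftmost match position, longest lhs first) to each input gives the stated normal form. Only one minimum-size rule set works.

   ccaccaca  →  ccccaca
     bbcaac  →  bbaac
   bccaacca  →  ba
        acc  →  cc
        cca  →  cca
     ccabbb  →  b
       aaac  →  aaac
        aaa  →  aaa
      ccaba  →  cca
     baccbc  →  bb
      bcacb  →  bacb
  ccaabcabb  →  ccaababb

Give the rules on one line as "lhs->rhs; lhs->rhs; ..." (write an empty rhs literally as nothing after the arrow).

acc->cc; bc->b; cab->c; ccb->

  | ccaccaca => ccccaca
  | bbcaac => bbaac
  | bccaacca => bcaacca => baacca => bacca => bcca => bca => ba
  | acc => cc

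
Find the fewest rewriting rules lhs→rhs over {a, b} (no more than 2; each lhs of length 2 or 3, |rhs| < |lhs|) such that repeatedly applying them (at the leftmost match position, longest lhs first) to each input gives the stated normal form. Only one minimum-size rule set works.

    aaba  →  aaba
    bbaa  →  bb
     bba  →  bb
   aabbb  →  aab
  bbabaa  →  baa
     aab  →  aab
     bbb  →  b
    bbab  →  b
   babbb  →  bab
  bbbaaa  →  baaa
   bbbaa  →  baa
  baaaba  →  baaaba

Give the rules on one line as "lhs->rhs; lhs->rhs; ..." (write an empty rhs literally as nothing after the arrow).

  | aaba
  | bbaa => bba => bb
  | bba => bb
  | aabbb => aab

bba->bb; bbb->b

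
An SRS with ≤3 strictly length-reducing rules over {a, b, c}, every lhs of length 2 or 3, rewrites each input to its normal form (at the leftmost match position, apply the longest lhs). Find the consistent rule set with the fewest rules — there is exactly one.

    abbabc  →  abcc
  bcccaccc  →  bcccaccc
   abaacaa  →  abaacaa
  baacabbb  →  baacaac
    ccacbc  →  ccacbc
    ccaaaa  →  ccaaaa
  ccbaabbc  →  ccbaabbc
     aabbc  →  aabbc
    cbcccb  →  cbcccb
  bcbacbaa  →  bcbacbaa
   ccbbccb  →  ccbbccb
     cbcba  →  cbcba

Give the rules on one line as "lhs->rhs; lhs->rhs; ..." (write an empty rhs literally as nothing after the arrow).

bab->c; bbb->ac

  | abbabc => abcc
  | bcccaccc
  | abaacaa
  | baacabbb => baacaac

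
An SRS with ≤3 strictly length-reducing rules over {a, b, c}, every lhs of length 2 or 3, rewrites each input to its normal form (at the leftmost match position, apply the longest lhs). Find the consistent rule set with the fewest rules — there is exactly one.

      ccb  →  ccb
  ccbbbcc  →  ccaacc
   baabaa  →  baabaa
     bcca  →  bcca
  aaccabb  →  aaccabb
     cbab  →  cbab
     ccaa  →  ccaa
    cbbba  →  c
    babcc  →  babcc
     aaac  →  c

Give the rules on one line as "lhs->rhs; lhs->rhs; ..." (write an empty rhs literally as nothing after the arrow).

aaa->; bbb->aa

  | ccb
  | ccbbbcc => ccaacc
  | baabaa
  | bcca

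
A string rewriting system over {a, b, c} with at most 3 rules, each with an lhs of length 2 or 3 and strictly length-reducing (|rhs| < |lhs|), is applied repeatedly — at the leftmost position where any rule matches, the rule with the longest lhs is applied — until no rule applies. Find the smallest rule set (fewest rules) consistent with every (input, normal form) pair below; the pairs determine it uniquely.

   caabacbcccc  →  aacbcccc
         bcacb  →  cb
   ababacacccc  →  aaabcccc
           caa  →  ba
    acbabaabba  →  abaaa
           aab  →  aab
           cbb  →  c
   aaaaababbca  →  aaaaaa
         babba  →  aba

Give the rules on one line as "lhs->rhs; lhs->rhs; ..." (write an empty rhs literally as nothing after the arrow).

  | caabacbcccc => babacbcccc => aacbcccc
  | bcacb => bbcb => cb
  | ababacacccc => aaacacccc => aaabcccc
  | caa => ba

bab->a; bb->; ca->b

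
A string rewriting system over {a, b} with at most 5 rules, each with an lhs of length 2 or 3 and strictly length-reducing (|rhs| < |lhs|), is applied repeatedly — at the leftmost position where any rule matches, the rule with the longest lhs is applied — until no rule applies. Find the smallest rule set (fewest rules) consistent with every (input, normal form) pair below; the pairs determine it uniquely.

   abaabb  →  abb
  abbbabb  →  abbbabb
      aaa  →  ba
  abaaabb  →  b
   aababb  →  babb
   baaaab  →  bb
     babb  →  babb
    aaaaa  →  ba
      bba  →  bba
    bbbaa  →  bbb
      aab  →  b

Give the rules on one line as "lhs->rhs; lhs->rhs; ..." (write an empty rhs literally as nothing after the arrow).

aa->b; aab->aa; aba->; baa->b

  | abaabb => abb
  | abbbabb
  | aaa => ba
  | abaaabb => aabb => aab => aa => b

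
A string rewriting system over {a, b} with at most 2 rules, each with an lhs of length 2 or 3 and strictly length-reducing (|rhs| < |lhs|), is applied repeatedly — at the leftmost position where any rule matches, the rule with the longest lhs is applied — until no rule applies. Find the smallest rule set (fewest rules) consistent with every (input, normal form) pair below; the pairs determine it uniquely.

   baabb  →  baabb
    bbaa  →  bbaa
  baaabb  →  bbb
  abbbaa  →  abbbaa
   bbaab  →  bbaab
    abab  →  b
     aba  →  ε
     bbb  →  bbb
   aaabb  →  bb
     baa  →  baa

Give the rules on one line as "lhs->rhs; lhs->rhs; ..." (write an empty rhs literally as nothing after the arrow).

  | baabb
  | bbaa
  | baaabb => bbb
  | abbbaa

aaa->; aba->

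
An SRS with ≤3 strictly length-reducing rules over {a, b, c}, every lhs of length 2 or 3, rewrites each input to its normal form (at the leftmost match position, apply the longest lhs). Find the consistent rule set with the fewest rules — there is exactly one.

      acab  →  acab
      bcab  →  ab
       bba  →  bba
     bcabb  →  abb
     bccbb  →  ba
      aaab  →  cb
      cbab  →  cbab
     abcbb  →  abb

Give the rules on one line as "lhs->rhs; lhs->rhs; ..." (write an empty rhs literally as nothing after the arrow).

aaa->c; bc->; cbb->ba

  | acab
  | bcab => ab
  | bba
  | bcabb => abb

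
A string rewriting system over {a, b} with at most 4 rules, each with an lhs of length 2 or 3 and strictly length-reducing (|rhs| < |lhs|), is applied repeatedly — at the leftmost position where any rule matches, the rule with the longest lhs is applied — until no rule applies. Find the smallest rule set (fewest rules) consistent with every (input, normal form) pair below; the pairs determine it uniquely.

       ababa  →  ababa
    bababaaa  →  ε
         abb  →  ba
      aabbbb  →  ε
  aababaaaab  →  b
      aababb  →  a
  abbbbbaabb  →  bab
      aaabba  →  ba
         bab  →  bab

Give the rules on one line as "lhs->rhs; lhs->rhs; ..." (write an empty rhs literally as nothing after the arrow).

  | ababa
  | bababaaa => bababb => babba => bbaa => aa => ε
  | abb => ba
  | aabbbb => bbbb => bb => ε

aa->; aaa->b; abb->ba; bb->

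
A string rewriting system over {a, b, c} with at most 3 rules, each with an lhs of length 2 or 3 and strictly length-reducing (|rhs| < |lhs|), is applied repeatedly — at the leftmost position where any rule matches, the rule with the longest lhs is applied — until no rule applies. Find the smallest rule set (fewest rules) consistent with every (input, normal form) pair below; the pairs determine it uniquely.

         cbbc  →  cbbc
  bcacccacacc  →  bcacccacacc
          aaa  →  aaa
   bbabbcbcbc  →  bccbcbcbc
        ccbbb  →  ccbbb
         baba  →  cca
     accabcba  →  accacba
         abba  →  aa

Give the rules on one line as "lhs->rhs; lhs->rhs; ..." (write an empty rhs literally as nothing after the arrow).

ab->a; bab->cc

  | cbbc
  | bcacccacacc
  | aaa
  | bbabbcbcbc => bccbcbcbc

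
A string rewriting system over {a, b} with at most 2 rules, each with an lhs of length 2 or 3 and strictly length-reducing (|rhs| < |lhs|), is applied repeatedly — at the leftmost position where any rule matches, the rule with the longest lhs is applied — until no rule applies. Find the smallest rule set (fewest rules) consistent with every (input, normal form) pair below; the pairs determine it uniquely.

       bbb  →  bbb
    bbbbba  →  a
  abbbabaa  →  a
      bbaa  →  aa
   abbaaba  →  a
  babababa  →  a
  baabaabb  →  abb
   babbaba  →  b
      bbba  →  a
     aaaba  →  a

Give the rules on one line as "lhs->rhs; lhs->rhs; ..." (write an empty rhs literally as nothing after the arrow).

aaa->b; ba->a

  | bbb
  | bbbbba => bbbba => bbba => bba => ba => a
  | abbbabaa => abbabaa => ababaa => aabaa => aaaa => ba => a
  | bbaa => baa => aa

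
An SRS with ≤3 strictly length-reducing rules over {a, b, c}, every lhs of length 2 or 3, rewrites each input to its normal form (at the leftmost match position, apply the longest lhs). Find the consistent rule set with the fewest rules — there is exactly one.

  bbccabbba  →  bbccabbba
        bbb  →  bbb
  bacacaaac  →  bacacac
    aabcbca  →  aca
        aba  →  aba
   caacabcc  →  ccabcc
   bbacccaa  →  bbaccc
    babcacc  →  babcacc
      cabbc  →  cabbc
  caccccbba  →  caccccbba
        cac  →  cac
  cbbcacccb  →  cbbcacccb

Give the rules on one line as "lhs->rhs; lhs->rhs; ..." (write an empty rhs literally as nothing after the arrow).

  | bbccabbba
  | bbb
  | bacacaaac => bacacac
  | aabcbca => bcbca => aca

aa->; bcb->a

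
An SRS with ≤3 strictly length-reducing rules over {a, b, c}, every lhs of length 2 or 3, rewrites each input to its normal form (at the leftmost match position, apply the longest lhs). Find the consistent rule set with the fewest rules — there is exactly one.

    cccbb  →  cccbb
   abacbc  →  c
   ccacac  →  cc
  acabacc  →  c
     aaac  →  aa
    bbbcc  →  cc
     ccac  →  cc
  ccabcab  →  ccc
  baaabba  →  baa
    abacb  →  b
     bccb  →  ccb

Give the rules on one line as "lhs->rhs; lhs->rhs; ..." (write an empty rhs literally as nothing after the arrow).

  | cccbb
  | abacbc => acbc => bc => c
  | ccacac => ccac => cc
  | acabacc => abacc => acc => c

ab->; ac->; bc->c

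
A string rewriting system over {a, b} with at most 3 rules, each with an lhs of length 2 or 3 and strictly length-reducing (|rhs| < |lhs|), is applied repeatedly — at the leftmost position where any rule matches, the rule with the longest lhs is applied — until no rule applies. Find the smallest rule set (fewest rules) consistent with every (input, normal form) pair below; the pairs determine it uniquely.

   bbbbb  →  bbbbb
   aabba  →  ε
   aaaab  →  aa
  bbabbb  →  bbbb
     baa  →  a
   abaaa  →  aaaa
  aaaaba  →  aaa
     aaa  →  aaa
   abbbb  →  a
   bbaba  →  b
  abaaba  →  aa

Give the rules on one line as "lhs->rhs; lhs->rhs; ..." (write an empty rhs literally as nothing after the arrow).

  | bbbbb
  | aabba => ba => ε
  | aaaab => aa
  | bbabbb => bbbb

aab->; ab->a; ba->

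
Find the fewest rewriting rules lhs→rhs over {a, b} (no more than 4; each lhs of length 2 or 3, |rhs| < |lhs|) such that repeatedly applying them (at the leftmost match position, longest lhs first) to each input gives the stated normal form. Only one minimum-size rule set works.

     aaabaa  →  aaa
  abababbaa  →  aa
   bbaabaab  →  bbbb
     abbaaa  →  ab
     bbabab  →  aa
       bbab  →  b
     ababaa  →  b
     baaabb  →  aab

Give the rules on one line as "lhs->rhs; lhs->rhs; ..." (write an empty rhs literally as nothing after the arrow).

aba->; ba->; baa->b; bab->aa

  | aaabaa => aaa
  | abababbaa => babbaa => aabaa => aa
  | bbaabaab => bbbaab => bbbb
  | abbaaa => abba => ab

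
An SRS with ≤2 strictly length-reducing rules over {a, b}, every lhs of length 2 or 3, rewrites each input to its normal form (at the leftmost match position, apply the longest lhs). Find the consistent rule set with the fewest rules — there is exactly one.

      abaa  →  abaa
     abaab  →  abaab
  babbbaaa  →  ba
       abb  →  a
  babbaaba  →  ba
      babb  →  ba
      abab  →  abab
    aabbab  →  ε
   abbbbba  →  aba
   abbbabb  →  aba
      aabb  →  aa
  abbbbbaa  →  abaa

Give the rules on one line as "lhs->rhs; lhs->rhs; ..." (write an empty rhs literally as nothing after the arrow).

  | abaa
  | abaab
  | babbbaaa => babaaa => babb => ba
  | abb => a

aaa->b; bb->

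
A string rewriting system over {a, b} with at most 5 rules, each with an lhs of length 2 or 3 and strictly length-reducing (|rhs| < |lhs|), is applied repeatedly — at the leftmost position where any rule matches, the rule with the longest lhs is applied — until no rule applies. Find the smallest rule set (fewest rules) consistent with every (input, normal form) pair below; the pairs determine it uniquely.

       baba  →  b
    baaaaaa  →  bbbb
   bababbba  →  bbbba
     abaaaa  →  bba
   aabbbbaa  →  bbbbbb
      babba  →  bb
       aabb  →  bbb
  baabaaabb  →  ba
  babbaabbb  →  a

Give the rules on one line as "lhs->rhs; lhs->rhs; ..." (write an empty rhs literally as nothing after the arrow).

aa->b; ab->a; abb->ba; bab->ab

  | baba => aba => aa => b
  | baaaaaa => bbaaaa => bbbaa => bbbb
  | bababbba => ababbba => aabbba => bbbba
  | abaaaa => aaaaa => baaa => bba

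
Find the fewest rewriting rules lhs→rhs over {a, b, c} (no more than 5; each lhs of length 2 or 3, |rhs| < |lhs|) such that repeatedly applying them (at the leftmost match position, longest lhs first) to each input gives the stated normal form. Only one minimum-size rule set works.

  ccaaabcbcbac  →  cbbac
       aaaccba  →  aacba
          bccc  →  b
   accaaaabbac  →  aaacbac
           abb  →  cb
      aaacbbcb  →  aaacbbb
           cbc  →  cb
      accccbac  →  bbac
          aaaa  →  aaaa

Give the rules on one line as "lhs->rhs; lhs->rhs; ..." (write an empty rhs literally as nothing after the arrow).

ab->c; bc->b; cc->b; cca->

  | ccaaabcbcbac => aabcbcbac => accbcbac => abbcbac => cbcbac => cbbac
  | aaaccba => aaabba => aacba
  | bccc => bcc => bc => b
  | accaaaabbac => aaaabbac => aaacbac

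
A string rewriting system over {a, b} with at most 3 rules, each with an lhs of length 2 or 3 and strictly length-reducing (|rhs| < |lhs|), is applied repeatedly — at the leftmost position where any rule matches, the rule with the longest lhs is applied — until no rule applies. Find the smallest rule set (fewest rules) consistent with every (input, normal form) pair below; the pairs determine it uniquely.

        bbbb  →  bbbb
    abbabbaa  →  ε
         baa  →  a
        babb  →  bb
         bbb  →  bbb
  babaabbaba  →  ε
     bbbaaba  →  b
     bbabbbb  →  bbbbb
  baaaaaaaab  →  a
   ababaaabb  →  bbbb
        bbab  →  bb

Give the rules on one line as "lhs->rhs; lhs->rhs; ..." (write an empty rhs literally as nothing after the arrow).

  | bbbb
  | abbabbaa => babbaa => bbaa => ba => ε
  | baa => a
  | babb => bb

aaa->bb; ab->; ba->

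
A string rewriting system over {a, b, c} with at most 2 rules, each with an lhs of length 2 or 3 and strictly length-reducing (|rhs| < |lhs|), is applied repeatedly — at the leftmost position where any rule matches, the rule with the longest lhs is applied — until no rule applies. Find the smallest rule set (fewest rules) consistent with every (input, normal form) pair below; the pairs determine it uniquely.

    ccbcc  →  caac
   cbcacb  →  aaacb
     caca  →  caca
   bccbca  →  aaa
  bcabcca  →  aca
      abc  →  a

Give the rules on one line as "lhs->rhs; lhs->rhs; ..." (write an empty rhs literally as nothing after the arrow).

bc->; cbc->aa

  | ccbcc => caac
  | cbcacb => aaacb
  | caca
  | bccbca => cbca => aaa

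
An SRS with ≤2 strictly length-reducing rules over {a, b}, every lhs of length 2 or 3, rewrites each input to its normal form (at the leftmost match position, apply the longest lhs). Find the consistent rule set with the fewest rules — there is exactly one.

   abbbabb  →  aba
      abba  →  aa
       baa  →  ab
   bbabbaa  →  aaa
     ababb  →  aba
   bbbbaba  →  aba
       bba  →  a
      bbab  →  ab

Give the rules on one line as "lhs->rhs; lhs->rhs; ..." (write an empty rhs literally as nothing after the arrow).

  | abbbabb => ababb => aba
  | abba => aa
  | baa => ab
  | bbabbaa => abbaa => aaa

baa->ab; bb->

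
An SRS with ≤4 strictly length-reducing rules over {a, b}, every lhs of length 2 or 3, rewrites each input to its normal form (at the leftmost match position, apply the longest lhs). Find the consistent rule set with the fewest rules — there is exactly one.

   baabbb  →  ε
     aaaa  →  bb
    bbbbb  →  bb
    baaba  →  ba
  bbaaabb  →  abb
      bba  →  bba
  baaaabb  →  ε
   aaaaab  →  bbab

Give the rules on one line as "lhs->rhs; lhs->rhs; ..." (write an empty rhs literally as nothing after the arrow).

aa->b; aab->; bbb->

  | baabbb => bbb => ε
  | aaaa => baa => bb
  | bbbbb => bb
  | baaba => ba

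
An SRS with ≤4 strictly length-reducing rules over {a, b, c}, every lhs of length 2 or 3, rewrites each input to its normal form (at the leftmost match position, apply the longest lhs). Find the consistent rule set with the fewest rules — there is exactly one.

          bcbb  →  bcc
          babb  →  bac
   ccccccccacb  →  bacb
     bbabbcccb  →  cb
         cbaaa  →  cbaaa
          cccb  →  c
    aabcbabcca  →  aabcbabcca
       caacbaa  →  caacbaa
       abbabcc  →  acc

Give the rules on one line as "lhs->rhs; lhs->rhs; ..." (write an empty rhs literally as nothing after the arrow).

bb->c; cab->; ccc->b

  | bcbb => bcc
  | babb => bac
  | ccccccccacb => bcccccacb => bbccacb => cccacb => bacb
  | bbabbcccb => cabbcccb => bcccb => bbb => cb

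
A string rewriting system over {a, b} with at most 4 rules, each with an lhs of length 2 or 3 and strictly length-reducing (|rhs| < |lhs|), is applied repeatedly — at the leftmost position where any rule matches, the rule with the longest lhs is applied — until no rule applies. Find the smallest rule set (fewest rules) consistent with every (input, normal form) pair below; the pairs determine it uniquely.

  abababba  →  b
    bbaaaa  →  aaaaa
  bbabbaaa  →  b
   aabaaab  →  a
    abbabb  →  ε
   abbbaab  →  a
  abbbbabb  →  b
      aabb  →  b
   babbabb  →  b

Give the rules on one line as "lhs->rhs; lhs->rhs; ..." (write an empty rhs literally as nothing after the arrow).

aab->; ab->; ba->b; bb->a

  | abababba => ababba => abba => ba => b
  | bbaaaa => aaaaa
  | bbabbaaa => aabbaaa => baaa => baa => ba => b
  | aabaaab => aaab => a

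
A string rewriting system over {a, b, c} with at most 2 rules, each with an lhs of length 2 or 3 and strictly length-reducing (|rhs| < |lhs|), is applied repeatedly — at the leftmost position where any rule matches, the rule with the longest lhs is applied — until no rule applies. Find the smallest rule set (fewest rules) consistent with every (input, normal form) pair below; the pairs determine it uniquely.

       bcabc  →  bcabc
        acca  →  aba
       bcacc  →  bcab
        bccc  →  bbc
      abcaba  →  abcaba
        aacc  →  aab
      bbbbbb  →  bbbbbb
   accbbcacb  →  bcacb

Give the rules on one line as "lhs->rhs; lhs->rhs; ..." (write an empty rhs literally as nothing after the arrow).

  | bcabc
  | acca => aba
  | bcacc => bcab
  | bccc => bbc

abb->; cc->b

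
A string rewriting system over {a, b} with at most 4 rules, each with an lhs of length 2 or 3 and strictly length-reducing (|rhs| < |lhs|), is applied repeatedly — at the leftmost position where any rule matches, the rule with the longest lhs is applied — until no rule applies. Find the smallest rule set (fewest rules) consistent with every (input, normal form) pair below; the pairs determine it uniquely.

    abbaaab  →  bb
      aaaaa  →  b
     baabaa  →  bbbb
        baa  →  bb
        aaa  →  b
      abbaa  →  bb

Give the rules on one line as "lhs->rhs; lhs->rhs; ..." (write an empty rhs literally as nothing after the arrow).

  | abbaaab => baaab => bbab => bb
  | aaaaa => aaaa => aaa => aa => b
  | baabaa => bbbaa => bbbb
  | baa => bb

aa->b; aaa->aa; ab->; baa->bb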